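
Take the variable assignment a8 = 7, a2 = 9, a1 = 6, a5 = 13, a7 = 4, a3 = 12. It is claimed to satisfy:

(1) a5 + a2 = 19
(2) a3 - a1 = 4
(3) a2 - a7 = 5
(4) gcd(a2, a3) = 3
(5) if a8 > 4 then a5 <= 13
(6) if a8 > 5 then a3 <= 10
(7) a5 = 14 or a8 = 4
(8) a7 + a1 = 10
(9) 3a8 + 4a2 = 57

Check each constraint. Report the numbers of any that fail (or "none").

Constraints 1, 2, 6, 7 are violated.

(1) a5 + a2 = 13 + 9 = 22, not 19  no
(2) a3 - a1 = 12 - 6 = 6, not 4  no
(3) a2 - a7 = 9 - 4 = 5  yes
(4) gcd(9, 12) = 3  yes
(5) a8 = 7 > 4, so we need a5 ≤ 13; a5 = 13 ≤ 13  yes
(6) a8 = 7 > 5, so we need a3 ≤ 10; but a3 = 12 > 10  no
(7) a5 = 13 ≠ 14 and a8 = 7 ≠ 4; both disjuncts false  no
(8) a7 + a1 = 4 + 6 = 10  yes
(9) 3a8 + 4a2 = 3(7) + 4(9) = 57  yes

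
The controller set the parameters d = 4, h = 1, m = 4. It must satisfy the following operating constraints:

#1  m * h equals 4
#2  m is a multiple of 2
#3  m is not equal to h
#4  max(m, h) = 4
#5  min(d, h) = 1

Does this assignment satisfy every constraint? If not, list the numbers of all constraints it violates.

#1 m * h = 4 * 1 = 4 — OK.
#2 4 / 2 = 2, so 2 divides 4 — OK.
#3 m = 4, h = 1; distinct — OK.
#4 max(4, 1) = 4 — OK.
#5 min(4, 1) = 1 — OK.

Yes — all constraints hold.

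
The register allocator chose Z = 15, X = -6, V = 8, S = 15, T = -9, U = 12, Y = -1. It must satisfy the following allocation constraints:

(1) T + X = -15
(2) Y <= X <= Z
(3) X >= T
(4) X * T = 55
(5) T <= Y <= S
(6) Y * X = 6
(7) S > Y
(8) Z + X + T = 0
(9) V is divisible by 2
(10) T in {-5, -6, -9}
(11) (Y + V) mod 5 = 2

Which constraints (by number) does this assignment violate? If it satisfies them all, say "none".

(1) T + X = -9 + (-6) = -15 — satisfied.
(2) values -1, -6, 15; Y = -1 is not <= X = -6 — violated.
(3) X = -6, T = -9; -6 ≥ -9 — satisfied.
(4) X * T = -6 * (-9) = 54, not 55 — violated.
(5) values -9 <= -1 <= 15 — satisfied.
(6) Y * X = -1 * (-6) = 6 — satisfied.
(7) S = 15, Y = -1; 15 > -1 — satisfied.
(8) Z + X + T = 15 + (-6) + (-9) = 0 — satisfied.
(9) 8 / 2 = 4, so 2 divides 8 — satisfied.
(10) T = -9 is in {-5, -6, -9} — satisfied.
(11) Y + V = 7; 7 mod 5 = 2 — satisfied.

Constraints 2 and 4 are violated.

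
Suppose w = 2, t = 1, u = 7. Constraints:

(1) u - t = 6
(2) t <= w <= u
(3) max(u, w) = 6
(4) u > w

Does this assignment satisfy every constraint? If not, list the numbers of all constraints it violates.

Constraint 3 does not hold.

(1) u - t = 7 - 1 = 6 — holds.
(2) values 1 <= 2 <= 7 — holds.
(3) max(7, 2) = 7, not 6 — fails.
(4) u = 7, w = 2; 7 > 2 — holds.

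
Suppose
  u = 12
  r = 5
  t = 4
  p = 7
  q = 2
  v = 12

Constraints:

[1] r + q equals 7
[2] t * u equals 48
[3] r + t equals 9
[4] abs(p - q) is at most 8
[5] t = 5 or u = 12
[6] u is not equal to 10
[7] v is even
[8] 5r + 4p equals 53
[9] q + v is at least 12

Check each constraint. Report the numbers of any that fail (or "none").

[1] r + q = 5 + 2 = 7 — satisfied.
[2] t * u = 4 * 12 = 48 — satisfied.
[3] r + t = 5 + 4 = 9 — satisfied.
[4] abs(7 - 2) = 5; 5 ≤ 8 — satisfied.
[5] t = 4 ≠ 5, but u = 12 = 12 (second disjunct) — satisfied.
[6] u = 12, and 12 ≠ 10 — satisfied.
[7] v = 12 is even — satisfied.
[8] 5r + 4p = 5(5) + 4(7) = 53 — satisfied.
[9] q + v = 2 + 12 = 14; 14 ≥ 12 — satisfied.

All constraints are satisfied.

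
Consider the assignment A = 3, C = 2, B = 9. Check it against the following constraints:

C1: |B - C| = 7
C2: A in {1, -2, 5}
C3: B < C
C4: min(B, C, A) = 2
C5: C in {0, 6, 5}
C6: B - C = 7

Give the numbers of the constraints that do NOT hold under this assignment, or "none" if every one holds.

Constraints 2, 3, 5 are violated.

C1: |9 - 2| = 7  holds
C2: A = 3 is not in {1, -2, 5}  fails
C3: B = 9, C = 2; 9 ≥ 2 (want <)  fails
C4: min(9, 2, 3) = 2  holds
C5: C = 2 is not in {0, 6, 5}  fails
C6: B - C = 9 - 2 = 7  holds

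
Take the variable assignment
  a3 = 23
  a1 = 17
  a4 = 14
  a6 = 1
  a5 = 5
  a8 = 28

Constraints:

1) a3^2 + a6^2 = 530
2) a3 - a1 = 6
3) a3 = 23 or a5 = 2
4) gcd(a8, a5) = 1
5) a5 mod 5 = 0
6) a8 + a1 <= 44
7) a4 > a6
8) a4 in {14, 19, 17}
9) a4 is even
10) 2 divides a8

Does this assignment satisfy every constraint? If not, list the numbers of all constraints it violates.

1) a3^2 + a6^2 = 23^2 + 1^2 = 529 + 1 = 530 — satisfied.
2) a3 - a1 = 23 - 17 = 6 — satisfied.
3) a3 = 23 = 23 (first disjunct) — satisfied.
4) gcd(28, 5) = 1 — satisfied.
5) 5 mod 5 = 0 — satisfied.
6) a8 + a1 = 28 + 17 = 45; 45 > 44, bound 44 not met — violated.
7) a4 = 14, a6 = 1; 14 > 1 — satisfied.
8) a4 = 14 is in {14, 19, 17} — satisfied.
9) a4 = 14 is even — satisfied.
10) 28 / 2 = 14, so 2 divides 28 — satisfied.

Violated: 6.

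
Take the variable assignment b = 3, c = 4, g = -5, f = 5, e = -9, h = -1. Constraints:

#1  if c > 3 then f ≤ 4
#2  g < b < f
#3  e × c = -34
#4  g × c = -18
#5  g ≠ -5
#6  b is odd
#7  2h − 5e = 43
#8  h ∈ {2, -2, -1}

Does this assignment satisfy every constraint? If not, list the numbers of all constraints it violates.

Constraints 1, 3, 4, 5 do not hold.

#1 c = 4 > 3, so we need f ≤ 4; but f = 5 > 4 — fails.
#2 values -5 < 3 < 5 — holds.
#3 e × c = -9 × 4 = -36, not -34 — fails.
#4 g × c = -5 × 4 = -20, not -18 — fails.
#5 g = -5, but -5 is required to differ — fails.
#6 b = 3 is odd — holds.
#7 2h − 5e = 2(-1) − 5(-9) = 43 — holds.
#8 h = -1 is in {2, -2, -1} — holds.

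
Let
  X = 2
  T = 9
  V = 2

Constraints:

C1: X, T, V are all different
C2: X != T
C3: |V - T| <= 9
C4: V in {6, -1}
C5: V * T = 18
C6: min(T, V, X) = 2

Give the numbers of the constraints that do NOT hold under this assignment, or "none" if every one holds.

C1: X = V = 2, not all different  FAIL
C2: X = 2, T = 9; distinct  OK
C3: |2 - 9| = 7; 7 ≤ 9  OK
C4: V = 2 is not in {6, -1}  FAIL
C5: V * T = 2 * 9 = 18  OK
C6: min(9, 2, 2) = 2  OK

Constraints 1 and 4 are violated.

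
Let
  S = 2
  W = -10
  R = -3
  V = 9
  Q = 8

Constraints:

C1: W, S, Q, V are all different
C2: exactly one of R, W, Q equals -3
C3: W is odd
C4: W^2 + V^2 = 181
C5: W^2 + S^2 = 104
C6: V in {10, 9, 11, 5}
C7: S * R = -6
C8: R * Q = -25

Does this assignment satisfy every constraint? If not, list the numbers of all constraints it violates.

Constraints 3 and 8 are violated.

C1: values -10, 2, 8, 9 are pairwise distinct  true
C2: R=-3, W=-10, Q=8; 1 of them equals -3  true
C3: W = -10 is even  false
C4: W^2 + V^2 = (-10)^2 + 9^2 = 100 + 81 = 181  true
C5: W^2 + S^2 = (-10)^2 + 2^2 = 100 + 4 = 104  true
C6: V = 9 is in {10, 9, 11, 5}  true
C7: S * R = 2 * (-3) = -6  true
C8: R * Q = -3 * 8 = -24, not -25  false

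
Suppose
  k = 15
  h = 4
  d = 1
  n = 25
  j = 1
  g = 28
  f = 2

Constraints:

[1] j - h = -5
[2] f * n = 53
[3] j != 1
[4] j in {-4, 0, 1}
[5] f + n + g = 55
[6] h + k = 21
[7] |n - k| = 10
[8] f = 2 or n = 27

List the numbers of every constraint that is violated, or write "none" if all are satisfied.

Violated: 1, 2, 3, 6.

[1] j - h = 1 - 4 = -3, not -5  fails
[2] f * n = 2 * 25 = 50, not 53  fails
[3] j = 1, but 1 is required to differ  fails
[4] j = 1 is in {-4, 0, 1}  holds
[5] f + n + g = 2 + 25 + 28 = 55  holds
[6] h + k = 4 + 15 = 19, not 21  fails
[7] |25 - 15| = 10  holds
[8] f = 2 = 2 (first disjunct)  holds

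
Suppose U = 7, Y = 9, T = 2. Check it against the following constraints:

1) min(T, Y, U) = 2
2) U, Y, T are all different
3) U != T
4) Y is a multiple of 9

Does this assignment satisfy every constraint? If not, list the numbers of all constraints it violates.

1) min(2, 9, 7) = 2 — satisfied.
2) values 7, 9, 2 are pairwise distinct — satisfied.
3) U = 7, T = 2; distinct — satisfied.
4) 9 / 9 = 1, so 9 divides 9 — satisfied.

None — every constraint holds.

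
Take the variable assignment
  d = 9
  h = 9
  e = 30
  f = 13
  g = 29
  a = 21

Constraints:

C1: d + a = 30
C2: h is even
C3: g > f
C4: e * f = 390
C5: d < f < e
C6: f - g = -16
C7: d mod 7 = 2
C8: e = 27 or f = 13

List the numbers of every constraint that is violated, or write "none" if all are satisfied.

C1: d + a = 9 + 21 = 30 — holds.
C2: h = 9 is odd — fails.
C3: g = 29, f = 13; 29 > 13 — holds.
C4: e * f = 30 * 13 = 390 — holds.
C5: values 9 < 13 < 30 — holds.
C6: f - g = 13 - 29 = -16 — holds.
C7: 9 mod 7 = 2 — holds.
C8: e = 30 ≠ 27, but f = 13 = 13 (second disjunct) — holds.

The assignment fails constraint 2.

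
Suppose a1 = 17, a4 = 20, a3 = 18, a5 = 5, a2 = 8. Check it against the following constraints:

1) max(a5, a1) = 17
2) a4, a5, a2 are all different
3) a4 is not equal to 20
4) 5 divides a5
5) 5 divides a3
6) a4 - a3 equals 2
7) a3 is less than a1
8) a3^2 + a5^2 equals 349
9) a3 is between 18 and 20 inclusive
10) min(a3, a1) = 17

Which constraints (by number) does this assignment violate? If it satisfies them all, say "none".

Constraints 3, 5, 7 are violated.

1) max(5, 17) = 17 — holds.
2) values 20, 5, 8 are pairwise distinct — holds.
3) a4 = 20, but 20 is required to differ — fails.
4) 5 / 5 = 1, so 5 divides 5 — holds.
5) 18 = 5*3 + 3, so 5 does not divide 18 — fails.
6) a4 - a3 = 20 - 18 = 2 — holds.
7) a3 = 18, a1 = 17; 18 ≥ 17 (want <) — fails.
8) a3^2 + a5^2 = 18^2 + 5^2 = 324 + 25 = 349 — holds.
9) a3 = 18 lies in [18, 20] — holds.
10) min(18, 17) = 17 — holds.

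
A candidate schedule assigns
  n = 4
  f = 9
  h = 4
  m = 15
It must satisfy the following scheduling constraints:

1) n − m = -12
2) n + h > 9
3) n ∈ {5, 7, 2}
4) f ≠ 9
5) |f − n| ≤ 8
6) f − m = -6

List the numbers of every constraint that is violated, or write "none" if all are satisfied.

Violated: 1, 2, 3, 4.

1) n − m = 4 − 15 = -11, not -12  FAIL
2) n + h = 4 + 4 = 8; 8 ≤ 9, bound 9 not met  FAIL
3) n = 4 is not in {5, 7, 2}  FAIL
4) f = 9, but 9 is required to differ  FAIL
5) |9 − 4| = 5; 5 ≤ 8  OK
6) f − m = 9 − 15 = -6  OK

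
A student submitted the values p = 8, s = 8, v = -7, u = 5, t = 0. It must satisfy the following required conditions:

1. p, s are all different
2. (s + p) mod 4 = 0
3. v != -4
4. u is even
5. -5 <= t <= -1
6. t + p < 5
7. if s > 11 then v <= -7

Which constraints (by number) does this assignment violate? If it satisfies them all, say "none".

1. p = s = 8, not all different  ✗
2. s + p = 16; 16 mod 4 = 0  ✓
3. v = -7, and -7 ≠ -4  ✓
4. u = 5 is odd  ✗
5. t = 0 is outside [-5, -1]  ✗
6. t + p = 0 + 8 = 8; 8 ≥ 5, bound 5 not met  ✗
7. s = 8, not > 11; antecedent false, conditional vacuously true  ✓

Constraints 1, 4, 5, 6 do not hold.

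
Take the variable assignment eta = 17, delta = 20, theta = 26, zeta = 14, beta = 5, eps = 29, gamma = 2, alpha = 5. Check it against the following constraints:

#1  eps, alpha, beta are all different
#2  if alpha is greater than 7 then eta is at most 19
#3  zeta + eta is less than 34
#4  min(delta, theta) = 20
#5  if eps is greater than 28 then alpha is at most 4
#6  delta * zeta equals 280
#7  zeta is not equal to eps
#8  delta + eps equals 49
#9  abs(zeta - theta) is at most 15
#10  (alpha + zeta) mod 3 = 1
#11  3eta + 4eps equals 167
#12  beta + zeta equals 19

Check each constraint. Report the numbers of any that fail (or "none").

No — constraints 1, 5 are not satisfied.

#1 alpha = beta = 5, not all different  ✗
#2 alpha = 5, not > 7; antecedent false, conditional vacuously true  ✓
#3 zeta + eta = 14 + 17 = 31; 31 < 34  ✓
#4 min(20, 26) = 20  ✓
#5 eps = 29 > 28, so we need alpha ≤ 4; but alpha = 5 > 4  ✗
#6 delta * zeta = 20 * 14 = 280  ✓
#7 zeta = 14, eps = 29; distinct  ✓
#8 delta + eps = 20 + 29 = 49  ✓
#9 abs(14 - 26) = 12; 12 ≤ 15  ✓
#10 alpha + zeta = 19; 19 mod 3 = 1  ✓
#11 3eta + 4eps = 3(17) + 4(29) = 167  ✓
#12 beta + zeta = 5 + 14 = 19  ✓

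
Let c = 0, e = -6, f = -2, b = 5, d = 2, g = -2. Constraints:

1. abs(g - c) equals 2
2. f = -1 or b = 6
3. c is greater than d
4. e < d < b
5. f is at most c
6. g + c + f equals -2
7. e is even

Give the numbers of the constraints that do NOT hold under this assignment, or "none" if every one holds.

1. abs(-2 - 0) = 2 — OK.
2. f = -2 ≠ -1 and b = 5 ≠ 6; both disjuncts false — violated.
3. c = 0, d = 2; 0 ≤ 2 (want >) — violated.
4. values -6 < 2 < 5 — OK.
5. f = -2, c = 0; -2 ≤ 0 — OK.
6. g + c + f = -2 + 0 + (-2) = -4, not -2 — violated.
7. e = -6 is even — OK.

Violated: 2, 3, 6.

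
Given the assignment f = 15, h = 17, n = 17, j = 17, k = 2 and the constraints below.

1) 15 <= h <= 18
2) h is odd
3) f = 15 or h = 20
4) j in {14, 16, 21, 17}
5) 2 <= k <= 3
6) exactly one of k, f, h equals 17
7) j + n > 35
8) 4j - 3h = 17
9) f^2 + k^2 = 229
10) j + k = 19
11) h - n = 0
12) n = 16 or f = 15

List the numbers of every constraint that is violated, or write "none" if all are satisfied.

1) h = 17 lies in [15, 18] — holds.
2) h = 17 is odd — holds.
3) f = 15 = 15 (first disjunct) — holds.
4) j = 17 is in {14, 16, 21, 17} — holds.
5) k = 2 lies in [2, 3] — holds.
6) k=2, f=15, h=17; 1 of them equals 17 — holds.
7) j + n = 17 + 17 = 34; 34 ≤ 35, bound 35 not met — does not hold.
8) 4j - 3h = 4(17) - 3(17) = 17 — holds.
9) f^2 + k^2 = 15^2 + 2^2 = 225 + 4 = 229 — holds.
10) j + k = 17 + 2 = 19 — holds.
11) h - n = 17 - 17 = 0 — holds.
12) n = 17 ≠ 16, but f = 15 = 15 (second disjunct) — holds.

The assignment fails constraint 7.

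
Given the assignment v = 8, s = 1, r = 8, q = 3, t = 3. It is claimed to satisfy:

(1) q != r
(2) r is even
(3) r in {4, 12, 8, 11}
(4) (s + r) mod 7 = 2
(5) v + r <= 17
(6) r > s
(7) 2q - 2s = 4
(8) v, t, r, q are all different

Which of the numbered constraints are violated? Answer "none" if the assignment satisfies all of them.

(1) q = 3, r = 8; distinct — holds.
(2) r = 8 is even — holds.
(3) r = 8 is in {4, 12, 8, 11} — holds.
(4) s + r = 9; 9 mod 7 = 2 — holds.
(5) v + r = 8 + 8 = 16; 16 ≤ 17 — holds.
(6) r = 8, s = 1; 8 > 1 — holds.
(7) 2q - 2s = 2(3) - 2(1) = 4 — holds.
(8) v = r = 8, not all different — does not hold.

Constraint 8 is violated.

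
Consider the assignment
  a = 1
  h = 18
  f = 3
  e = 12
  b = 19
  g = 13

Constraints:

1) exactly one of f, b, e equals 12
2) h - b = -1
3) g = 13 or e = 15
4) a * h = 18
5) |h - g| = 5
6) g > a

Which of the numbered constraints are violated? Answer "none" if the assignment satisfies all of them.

1) f=3, b=19, e=12; 1 of them equals 12 — holds.
2) h - b = 18 - 19 = -1 — holds.
3) g = 13 = 13 (first disjunct) — holds.
4) a * h = 1 * 18 = 18 — holds.
5) |18 - 13| = 5 — holds.
6) g = 13, a = 1; 13 > 1 — holds.

The assignment satisfies every constraint.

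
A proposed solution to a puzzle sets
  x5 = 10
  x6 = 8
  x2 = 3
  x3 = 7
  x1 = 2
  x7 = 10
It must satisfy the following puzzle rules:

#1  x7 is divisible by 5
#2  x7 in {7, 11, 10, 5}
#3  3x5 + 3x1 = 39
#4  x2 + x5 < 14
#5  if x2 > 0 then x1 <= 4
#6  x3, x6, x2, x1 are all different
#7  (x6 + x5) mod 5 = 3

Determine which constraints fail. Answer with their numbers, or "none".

#1 10 / 5 = 2, so 5 divides 10 — holds.
#2 x7 = 10 is in {7, 11, 10, 5} — holds.
#3 3x5 + 3x1 = 3(10) + 3(2) = 36, not 39 — does not hold.
#4 x2 + x5 = 3 + 10 = 13; 13 < 14 — holds.
#5 x2 = 3 > 0, so we need x1 ≤ 4; x1 = 2 ≤ 4 — holds.
#6 values 7, 8, 3, 2 are pairwise distinct — holds.
#7 x6 + x5 = 18; 18 mod 5 = 3 — holds.

No — constraint 3 is not satisfied.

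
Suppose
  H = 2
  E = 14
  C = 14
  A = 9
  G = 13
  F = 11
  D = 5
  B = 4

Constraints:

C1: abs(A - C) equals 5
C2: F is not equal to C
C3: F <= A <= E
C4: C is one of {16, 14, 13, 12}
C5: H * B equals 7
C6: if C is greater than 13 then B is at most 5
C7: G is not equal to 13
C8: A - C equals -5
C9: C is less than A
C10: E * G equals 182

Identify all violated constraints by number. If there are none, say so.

Constraints 3, 5, 7, 9 are violated.

C1: abs(9 - 14) = 5 — OK.
C2: F = 11, C = 14; distinct — OK.
C3: values 11, 9, 14; F = 11 is not <= A = 9 — violated.
C4: C = 14 is in {16, 14, 13, 12} — OK.
C5: H * B = 2 * 4 = 8, not 7 — violated.
C6: C = 14 > 13, so we need B ≤ 5; B = 4 ≤ 5 — OK.
C7: G = 13, but 13 is required to differ — violated.
C8: A - C = 9 - 14 = -5 — OK.
C9: C = 14, A = 9; 14 ≥ 9 (want <) — violated.
C10: E * G = 14 * 13 = 182 — OK.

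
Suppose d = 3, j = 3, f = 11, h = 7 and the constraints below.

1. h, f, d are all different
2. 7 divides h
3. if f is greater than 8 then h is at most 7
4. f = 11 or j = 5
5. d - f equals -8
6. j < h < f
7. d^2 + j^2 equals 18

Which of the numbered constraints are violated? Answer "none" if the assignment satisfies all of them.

All constraints are satisfied.

1. values 7, 11, 3 are pairwise distinct — holds.
2. 7 / 7 = 1, so 7 divides 7 — holds.
3. f = 11 > 8, so we need h ≤ 7; h = 7 ≤ 7 — holds.
4. f = 11 = 11 (first disjunct) — holds.
5. d - f = 3 - 11 = -8 — holds.
6. values 3 < 7 < 11 — holds.
7. d^2 + j^2 = 3^2 + 3^2 = 9 + 9 = 18 — holds.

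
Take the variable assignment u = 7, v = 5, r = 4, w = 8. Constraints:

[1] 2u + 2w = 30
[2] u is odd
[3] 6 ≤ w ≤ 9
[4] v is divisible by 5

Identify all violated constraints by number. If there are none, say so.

All constraints are satisfied.

[1] 2u + 2w = 2(7) + 2(8) = 30 — holds.
[2] u = 7 is odd — holds.
[3] w = 8 lies in [6, 9] — holds.
[4] 5 / 5 = 1, so 5 divides 5 — holds.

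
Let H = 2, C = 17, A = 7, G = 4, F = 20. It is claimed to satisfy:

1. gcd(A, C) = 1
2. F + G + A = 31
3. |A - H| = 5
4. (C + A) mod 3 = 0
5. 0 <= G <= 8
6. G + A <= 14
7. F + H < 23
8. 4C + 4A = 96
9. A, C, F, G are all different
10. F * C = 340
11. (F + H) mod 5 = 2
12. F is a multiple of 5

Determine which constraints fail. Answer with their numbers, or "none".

All constraints are satisfied.

1. gcd(7, 17) = 1 — OK.
2. F + G + A = 20 + 4 + 7 = 31 — OK.
3. |7 - 2| = 5 — OK.
4. C + A = 24; 24 mod 3 = 0 — OK.
5. G = 4 lies in [0, 8] — OK.
6. G + A = 4 + 7 = 11; 11 ≤ 14 — OK.
7. F + H = 20 + 2 = 22; 22 < 23 — OK.
8. 4C + 4A = 4(17) + 4(7) = 96 — OK.
9. values 7, 17, 20, 4 are pairwise distinct — OK.
10. F * C = 20 * 17 = 340 — OK.
11. F + H = 22; 22 mod 5 = 2 — OK.
12. 20 / 5 = 4, so 5 divides 20 — OK.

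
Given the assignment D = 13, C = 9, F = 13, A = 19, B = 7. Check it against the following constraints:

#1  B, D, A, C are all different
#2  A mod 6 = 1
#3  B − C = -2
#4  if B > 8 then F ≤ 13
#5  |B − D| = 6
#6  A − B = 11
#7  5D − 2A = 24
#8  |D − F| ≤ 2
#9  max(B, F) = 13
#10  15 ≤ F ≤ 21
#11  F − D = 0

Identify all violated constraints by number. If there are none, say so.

#1 values 7, 13, 19, 9 are pairwise distinct  yes
#2 19 mod 6 = 1  yes
#3 B − C = 7 − 9 = -2  yes
#4 B = 7, not > 8; antecedent false, conditional vacuously true  yes
#5 |7 − 13| = 6  yes
#6 A − B = 19 − 7 = 12, not 11  no
#7 5D − 2A = 5(13) − 2(19) = 27, not 24  no
#8 |13 − 13| = 0; 0 ≤ 2  yes
#9 max(7, 13) = 13  yes
#10 F = 13 is outside [15, 21]  no
#11 F − D = 13 − 13 = 0  yes

No — constraints 6, 7, and 10 are not satisfied.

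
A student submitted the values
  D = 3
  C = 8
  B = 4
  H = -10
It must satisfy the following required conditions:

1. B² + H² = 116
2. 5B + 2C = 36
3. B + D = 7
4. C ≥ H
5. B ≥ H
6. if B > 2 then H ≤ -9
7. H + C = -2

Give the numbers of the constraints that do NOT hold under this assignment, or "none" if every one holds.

None — every constraint holds.

1. B² + H² = 4² + (-10)² = 16 + 100 = 116  yes
2. 5B + 2C = 5(4) + 2(8) = 36  yes
3. B + D = 4 + 3 = 7  yes
4. C = 8, H = -10; 8 ≥ -10  yes
5. B = 4, H = -10; 4 ≥ -10  yes
6. B = 4 > 2, so we need H ≤ -9; H = -10 ≤ -9  yes
7. H + C = -10 + 8 = -2  yes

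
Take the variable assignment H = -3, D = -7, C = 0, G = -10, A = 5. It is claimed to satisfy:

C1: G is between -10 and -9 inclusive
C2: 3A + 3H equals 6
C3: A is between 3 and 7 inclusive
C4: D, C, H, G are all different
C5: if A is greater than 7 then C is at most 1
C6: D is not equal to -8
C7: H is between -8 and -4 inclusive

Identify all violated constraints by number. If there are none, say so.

C1: G = -10 lies in [-10, -9] — satisfied.
C2: 3A + 3H = 3(5) + 3(-3) = 6 — satisfied.
C3: A = 5 lies in [3, 7] — satisfied.
C4: values -7, 0, -3, -10 are pairwise distinct — satisfied.
C5: A = 5, not > 7; antecedent false, conditional vacuously true — satisfied.
C6: D = -7, and -7 ≠ -8 — satisfied.
C7: H = -3 is outside [-8, -4] — violated.

Constraint 7 does not hold.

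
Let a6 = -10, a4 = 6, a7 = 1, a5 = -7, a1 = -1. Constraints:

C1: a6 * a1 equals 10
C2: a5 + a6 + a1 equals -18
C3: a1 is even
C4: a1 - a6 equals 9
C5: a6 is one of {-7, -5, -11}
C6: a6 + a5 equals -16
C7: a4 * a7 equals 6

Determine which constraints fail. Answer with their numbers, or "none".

Violated: 3, 5, 6.

C1: a6 * a1 = -10 * (-1) = 10 — holds.
C2: a5 + a6 + a1 = -7 + (-10) + (-1) = -18 — holds.
C3: a1 = -1 is odd — does not hold.
C4: a1 - a6 = -1 - (-10) = 9 — holds.
C5: a6 = -10 is not in {-7, -5, -11} — does not hold.
C6: a6 + a5 = -10 + (-7) = -17, not -16 — does not hold.
C7: a4 * a7 = 6 * 1 = 6 — holds.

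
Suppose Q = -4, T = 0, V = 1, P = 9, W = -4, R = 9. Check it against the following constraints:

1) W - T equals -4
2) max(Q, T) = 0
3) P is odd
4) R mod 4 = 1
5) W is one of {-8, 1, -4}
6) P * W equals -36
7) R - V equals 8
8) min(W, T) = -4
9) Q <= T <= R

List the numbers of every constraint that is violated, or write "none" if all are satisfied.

None — every constraint holds.

1) W - T = -4 - 0 = -4 — holds.
2) max(-4, 0) = 0 — holds.
3) P = 9 is odd — holds.
4) 9 mod 4 = 1 — holds.
5) W = -4 is in {-8, 1, -4} — holds.
6) P * W = 9 * (-4) = -36 — holds.
7) R - V = 9 - 1 = 8 — holds.
8) min(-4, 0) = -4 — holds.
9) values -4 <= 0 <= 9 — holds.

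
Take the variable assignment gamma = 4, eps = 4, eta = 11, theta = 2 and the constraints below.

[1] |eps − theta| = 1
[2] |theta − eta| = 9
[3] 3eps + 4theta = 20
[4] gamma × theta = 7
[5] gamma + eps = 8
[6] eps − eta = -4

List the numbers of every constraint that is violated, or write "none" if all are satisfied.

[1] |4 − 2| = 2, not 1  false
[2] |2 − 11| = 9  true
[3] 3eps + 4theta = 3(4) + 4(2) = 20  true
[4] gamma × theta = 4 × 2 = 8, not 7  false
[5] gamma + eps = 4 + 4 = 8  true
[6] eps − eta = 4 − 11 = -7, not -4  false

No — constraints 1, 4, and 6 are not satisfied.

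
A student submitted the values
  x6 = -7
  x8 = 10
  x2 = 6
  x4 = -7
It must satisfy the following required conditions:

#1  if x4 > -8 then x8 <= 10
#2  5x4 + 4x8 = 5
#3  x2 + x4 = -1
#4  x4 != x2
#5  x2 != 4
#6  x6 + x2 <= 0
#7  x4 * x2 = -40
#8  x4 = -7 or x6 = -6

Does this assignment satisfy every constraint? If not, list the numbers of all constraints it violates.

Constraint 7 does not hold.

#1 x4 = -7 > -8, so we need x8 ≤ 10; x8 = 10 ≤ 10 — satisfied.
#2 5x4 + 4x8 = 5(-7) + 4(10) = 5 — satisfied.
#3 x2 + x4 = 6 + (-7) = -1 — satisfied.
#4 x4 = -7, x2 = 6; distinct — satisfied.
#5 x2 = 6, and 6 ≠ 4 — satisfied.
#6 x6 + x2 = -7 + 6 = -1; -1 ≤ 0 — satisfied.
#7 x4 * x2 = -7 * 6 = -42, not -40 — violated.
#8 x4 = -7 = -7 (first disjunct) — satisfied.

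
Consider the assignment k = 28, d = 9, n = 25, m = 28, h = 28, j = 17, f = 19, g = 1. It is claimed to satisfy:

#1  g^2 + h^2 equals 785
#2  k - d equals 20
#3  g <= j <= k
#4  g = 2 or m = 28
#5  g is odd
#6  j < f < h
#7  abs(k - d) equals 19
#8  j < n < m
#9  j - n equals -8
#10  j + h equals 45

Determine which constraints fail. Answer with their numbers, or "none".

#1 g^2 + h^2 = 1^2 + 28^2 = 1 + 784 = 785  ✓
#2 k - d = 28 - 9 = 19, not 20  ✗
#3 values 1 <= 17 <= 28  ✓
#4 g = 1 ≠ 2, but m = 28 = 28 (second disjunct)  ✓
#5 g = 1 is odd  ✓
#6 values 17 < 19 < 28  ✓
#7 abs(28 - 9) = 19  ✓
#8 values 17 < 25 < 28  ✓
#9 j - n = 17 - 25 = -8  ✓
#10 j + h = 17 + 28 = 45  ✓

Constraint 2 does not hold.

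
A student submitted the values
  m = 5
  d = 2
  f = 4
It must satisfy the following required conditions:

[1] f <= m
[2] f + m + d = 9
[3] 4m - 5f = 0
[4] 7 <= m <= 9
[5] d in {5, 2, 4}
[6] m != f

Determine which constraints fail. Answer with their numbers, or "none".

[1] f = 4, m = 5; 4 ≤ 5 — holds.
[2] f + m + d = 4 + 5 + 2 = 11, not 9 — fails.
[3] 4m - 5f = 4(5) - 5(4) = 0 — holds.
[4] m = 5 is outside [7, 9] — fails.
[5] d = 2 is in {5, 2, 4} — holds.
[6] m = 5, f = 4; distinct — holds.

The assignment fails constraints 2, 4.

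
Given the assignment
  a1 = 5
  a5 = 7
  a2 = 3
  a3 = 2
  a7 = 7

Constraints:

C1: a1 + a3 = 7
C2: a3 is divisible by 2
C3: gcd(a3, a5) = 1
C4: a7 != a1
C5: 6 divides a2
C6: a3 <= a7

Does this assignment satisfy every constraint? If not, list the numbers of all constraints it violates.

C1: a1 + a3 = 5 + 2 = 7 — holds.
C2: 2 / 2 = 1, so 2 divides 2 — holds.
C3: gcd(2, 7) = 1 — holds.
C4: a7 = 7, a1 = 5; distinct — holds.
C5: 3 = 6*0 + 3, so 6 does not divide 3 — fails.
C6: a3 = 2, a7 = 7; 2 ≤ 7 — holds.

Constraint 5 is violated.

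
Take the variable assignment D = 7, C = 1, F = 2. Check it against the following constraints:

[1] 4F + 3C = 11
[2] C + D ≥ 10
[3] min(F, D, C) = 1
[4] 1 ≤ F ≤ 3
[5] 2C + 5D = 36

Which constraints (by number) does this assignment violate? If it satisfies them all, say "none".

Violated: 2 and 5.

[1] 4F + 3C = 4(2) + 3(1) = 11 — OK.
[2] C + D = 1 + 7 = 8; 8 < 10, bound 10 not met — violated.
[3] min(2, 7, 1) = 1 — OK.
[4] F = 2 lies in [1, 3] — OK.
[5] 2C + 5D = 2(1) + 5(7) = 37, not 36 — violated.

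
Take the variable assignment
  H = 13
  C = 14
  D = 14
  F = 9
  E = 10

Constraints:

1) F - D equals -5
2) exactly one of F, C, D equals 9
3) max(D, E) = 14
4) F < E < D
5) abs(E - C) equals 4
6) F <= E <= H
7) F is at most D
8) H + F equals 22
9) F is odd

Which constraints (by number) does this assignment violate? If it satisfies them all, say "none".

1) F - D = 9 - 14 = -5  holds
2) F=9, C=14, D=14; 1 of them equals 9  holds
3) max(14, 10) = 14  holds
4) values 9 < 10 < 14  holds
5) abs(10 - 14) = 4  holds
6) values 9 <= 10 <= 13  holds
7) F = 9, D = 14; 9 ≤ 14  holds
8) H + F = 13 + 9 = 22  holds
9) F = 9 is odd  holds

Yes — all constraints hold.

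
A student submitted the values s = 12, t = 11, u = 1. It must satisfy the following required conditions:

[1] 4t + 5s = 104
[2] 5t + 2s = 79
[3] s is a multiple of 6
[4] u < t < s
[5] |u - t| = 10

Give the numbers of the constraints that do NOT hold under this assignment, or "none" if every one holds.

The assignment satisfies every constraint.

[1] 4t + 5s = 4(11) + 5(12) = 104 — holds.
[2] 5t + 2s = 5(11) + 2(12) = 79 — holds.
[3] 12 / 6 = 2, so 6 divides 12 — holds.
[4] values 1 < 11 < 12 — holds.
[5] |1 - 11| = 10 — holds.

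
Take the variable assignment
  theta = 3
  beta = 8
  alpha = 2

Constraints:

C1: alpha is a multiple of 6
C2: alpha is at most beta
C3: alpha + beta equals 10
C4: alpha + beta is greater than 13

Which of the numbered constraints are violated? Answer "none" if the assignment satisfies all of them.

C1: 2 = 6*0 + 2, so 6 does not divide 2 — does not hold.
C2: alpha = 2, beta = 8; 2 ≤ 8 — holds.
C3: alpha + beta = 2 + 8 = 10 — holds.
C4: alpha + beta = 2 + 8 = 10; 10 ≤ 13, bound 13 not met — does not hold.

Violated: 1, 4.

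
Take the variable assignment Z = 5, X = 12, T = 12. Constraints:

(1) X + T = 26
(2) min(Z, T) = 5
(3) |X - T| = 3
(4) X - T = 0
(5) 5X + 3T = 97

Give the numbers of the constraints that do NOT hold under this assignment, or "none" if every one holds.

(1) X + T = 12 + 12 = 24, not 26 — violated.
(2) min(5, 12) = 5 — satisfied.
(3) |12 - 12| = 0, not 3 — violated.
(4) X - T = 12 - 12 = 0 — satisfied.
(5) 5X + 3T = 5(12) + 3(12) = 96, not 97 — violated.

Constraints 1, 3, and 5 do not hold.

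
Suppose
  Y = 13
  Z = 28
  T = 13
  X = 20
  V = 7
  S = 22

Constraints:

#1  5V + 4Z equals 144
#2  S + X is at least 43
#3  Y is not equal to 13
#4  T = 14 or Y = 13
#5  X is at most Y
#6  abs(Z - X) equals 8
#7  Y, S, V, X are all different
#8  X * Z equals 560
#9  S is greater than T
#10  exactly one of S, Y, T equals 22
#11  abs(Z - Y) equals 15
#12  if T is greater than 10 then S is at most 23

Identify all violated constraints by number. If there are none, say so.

#1 5V + 4Z = 5(7) + 4(28) = 147, not 144 — violated.
#2 S + X = 22 + 20 = 42; 42 < 43, bound 43 not met — violated.
#3 Y = 13, but 13 is required to differ — violated.
#4 T = 13 ≠ 14, but Y = 13 = 13 (second disjunct) — satisfied.
#5 X = 20, Y = 13; 20 > 13 (want ≤) — violated.
#6 abs(28 - 20) = 8 — satisfied.
#7 values 13, 22, 7, 20 are pairwise distinct — satisfied.
#8 X * Z = 20 * 28 = 560 — satisfied.
#9 S = 22, T = 13; 22 > 13 — satisfied.
#10 S=22, Y=13, T=13; 1 of them equals 22 — satisfied.
#11 abs(28 - 13) = 15 — satisfied.
#12 T = 13 > 10, so we need S ≤ 23; S = 22 ≤ 23 — satisfied.

Constraints 1, 2, 3, and 5 do not hold.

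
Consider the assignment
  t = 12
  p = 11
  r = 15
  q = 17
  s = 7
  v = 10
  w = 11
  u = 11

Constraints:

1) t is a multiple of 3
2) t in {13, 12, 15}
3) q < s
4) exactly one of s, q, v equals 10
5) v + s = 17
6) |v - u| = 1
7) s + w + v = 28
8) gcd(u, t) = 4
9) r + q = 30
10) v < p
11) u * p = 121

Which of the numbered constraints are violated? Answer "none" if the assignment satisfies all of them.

1) 12 / 3 = 4, so 3 divides 12 — satisfied.
2) t = 12 is in {13, 12, 15} — satisfied.
3) q = 17, s = 7; 17 ≥ 7 (want <) — violated.
4) s=7, q=17, v=10; 1 of them equals 10 — satisfied.
5) v + s = 10 + 7 = 17 — satisfied.
6) |10 - 11| = 1 — satisfied.
7) s + w + v = 7 + 11 + 10 = 28 — satisfied.
8) gcd(11, 12) = 1, not 4 — violated.
9) r + q = 15 + 17 = 32, not 30 — violated.
10) v = 10, p = 11; 10 < 11 — satisfied.
11) u * p = 11 * 11 = 121 — satisfied.

Constraints 3, 8, and 9 do not hold.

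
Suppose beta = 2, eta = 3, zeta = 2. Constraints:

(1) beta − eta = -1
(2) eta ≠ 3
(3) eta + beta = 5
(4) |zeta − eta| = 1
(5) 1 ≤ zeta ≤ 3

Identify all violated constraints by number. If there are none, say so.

(1) beta − eta = 2 − 3 = -1 — holds.
(2) eta = 3, but 3 is required to differ — does not hold.
(3) eta + beta = 3 + 2 = 5 — holds.
(4) |2 − 3| = 1 — holds.
(5) zeta = 2 lies in [1, 3] — holds.

Constraint 2 is violated.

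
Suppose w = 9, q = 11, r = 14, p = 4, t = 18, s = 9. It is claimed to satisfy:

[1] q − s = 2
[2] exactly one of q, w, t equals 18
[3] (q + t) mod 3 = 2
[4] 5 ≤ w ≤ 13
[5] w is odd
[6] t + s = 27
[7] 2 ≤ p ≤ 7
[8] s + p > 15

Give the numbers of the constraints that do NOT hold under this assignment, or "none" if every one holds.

Constraint 8 does not hold.

[1] q − s = 11 − 9 = 2 — holds.
[2] q=11, w=9, t=18; 1 of them equals 18 — holds.
[3] q + t = 29; 29 mod 3 = 2 — holds.
[4] w = 9 lies in [5, 13] — holds.
[5] w = 9 is odd — holds.
[6] t + s = 18 + 9 = 27 — holds.
[7] p = 4 lies in [2, 7] — holds.
[8] s + p = 9 + 4 = 13; 13 ≤ 15, bound 15 not met — fails.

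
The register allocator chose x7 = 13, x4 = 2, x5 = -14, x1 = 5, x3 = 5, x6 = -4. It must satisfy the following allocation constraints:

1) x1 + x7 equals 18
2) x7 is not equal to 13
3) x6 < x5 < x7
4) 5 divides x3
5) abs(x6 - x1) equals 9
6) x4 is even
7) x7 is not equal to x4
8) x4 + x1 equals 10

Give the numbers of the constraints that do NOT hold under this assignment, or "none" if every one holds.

1) x1 + x7 = 5 + 13 = 18 — OK.
2) x7 = 13, but 13 is required to differ — violated.
3) values -4, -14, 13; x6 = -4 is not < x5 = -14 — violated.
4) 5 / 5 = 1, so 5 divides 5 — OK.
5) abs(-4 - 5) = 9 — OK.
6) x4 = 2 is even — OK.
7) x7 = 13, x4 = 2; distinct — OK.
8) x4 + x1 = 2 + 5 = 7, not 10 — violated.

No — constraints 2, 3, 8 are not satisfied.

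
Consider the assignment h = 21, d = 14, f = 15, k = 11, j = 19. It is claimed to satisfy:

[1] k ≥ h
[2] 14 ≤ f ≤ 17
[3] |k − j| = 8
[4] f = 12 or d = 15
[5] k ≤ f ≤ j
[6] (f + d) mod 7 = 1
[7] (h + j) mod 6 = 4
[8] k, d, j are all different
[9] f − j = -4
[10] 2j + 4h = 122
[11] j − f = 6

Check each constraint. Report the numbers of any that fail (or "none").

No — constraints 1, 4, 11 are not satisfied.

[1] k = 11, h = 21; 11 < 21 (want ≥)  FAIL
[2] f = 15 lies in [14, 17]  OK
[3] |11 − 19| = 8  OK
[4] f = 15 ≠ 12 and d = 14 ≠ 15; both disjuncts false  FAIL
[5] values 11 ≤ 15 ≤ 19  OK
[6] f + d = 29; 29 mod 7 = 1  OK
[7] h + j = 40; 40 mod 6 = 4  OK
[8] values 11, 14, 19 are pairwise distinct  OK
[9] f − j = 15 − 19 = -4  OK
[10] 2j + 4h = 2(19) + 4(21) = 122  OK
[11] j − f = 19 − 15 = 4, not 6  FAIL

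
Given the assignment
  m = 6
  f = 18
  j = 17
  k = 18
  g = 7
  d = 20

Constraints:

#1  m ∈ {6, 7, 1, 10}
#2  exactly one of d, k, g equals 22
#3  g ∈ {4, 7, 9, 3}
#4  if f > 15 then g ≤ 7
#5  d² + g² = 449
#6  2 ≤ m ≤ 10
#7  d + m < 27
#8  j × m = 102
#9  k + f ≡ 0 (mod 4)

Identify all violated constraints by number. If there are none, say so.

#1 m = 6 is in {6, 7, 1, 10}  holds
#2 d=20, k=18, g=7; 0 of them equal 22, not exactly one  fails
#3 g = 7 is in {4, 7, 9, 3}  holds
#4 f = 18 > 15, so we need g ≤ 7; g = 7 ≤ 7  holds
#5 d² + g² = 20² + 7² = 400 + 49 = 449  holds
#6 m = 6 lies in [2, 10]  holds
#7 d + m = 20 + 6 = 26; 26 < 27  holds
#8 j × m = 17 × 6 = 102  holds
#9 k + f = 36; 36 mod 4 = 0  holds

Constraint 2 does not hold.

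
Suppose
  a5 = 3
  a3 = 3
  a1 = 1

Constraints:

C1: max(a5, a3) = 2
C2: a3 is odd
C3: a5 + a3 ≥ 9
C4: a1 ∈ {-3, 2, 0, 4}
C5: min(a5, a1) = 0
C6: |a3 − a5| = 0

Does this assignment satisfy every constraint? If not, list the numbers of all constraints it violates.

C1: max(3, 3) = 3, not 2 — does not hold.
C2: a3 = 3 is odd — holds.
C3: a5 + a3 = 3 + 3 = 6; 6 < 9, bound 9 not met — does not hold.
C4: a1 = 1 is not in {-3, 2, 0, 4} — does not hold.
C5: min(3, 1) = 1, not 0 — does not hold.
C6: |3 − 3| = 0 — holds.

No — constraints 1, 3, 4, and 5 are not satisfied.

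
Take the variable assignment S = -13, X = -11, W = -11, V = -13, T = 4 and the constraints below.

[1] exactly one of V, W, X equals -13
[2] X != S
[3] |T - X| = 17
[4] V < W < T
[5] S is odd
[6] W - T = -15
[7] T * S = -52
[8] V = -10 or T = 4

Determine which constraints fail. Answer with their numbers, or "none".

[1] V=-13, W=-11, X=-11; 1 of them equals -13 — OK.
[2] X = -11, S = -13; distinct — OK.
[3] |4 - (-11)| = 15, not 17 — violated.
[4] values -13 < -11 < 4 — OK.
[5] S = -13 is odd — OK.
[6] W - T = -11 - 4 = -15 — OK.
[7] T * S = 4 * (-13) = -52 — OK.
[8] V = -13 ≠ -10, but T = 4 = 4 (second disjunct) — OK.

No — constraint 3 is not satisfied.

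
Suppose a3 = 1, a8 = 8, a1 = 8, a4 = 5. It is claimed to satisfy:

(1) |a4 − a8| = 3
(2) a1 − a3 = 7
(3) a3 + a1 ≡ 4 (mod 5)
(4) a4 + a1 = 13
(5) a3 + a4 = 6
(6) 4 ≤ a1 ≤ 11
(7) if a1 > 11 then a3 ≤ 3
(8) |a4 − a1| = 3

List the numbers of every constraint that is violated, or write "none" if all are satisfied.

(1) |5 − 8| = 3 — satisfied.
(2) a1 − a3 = 8 − 1 = 7 — satisfied.
(3) a3 + a1 = 9; 9 mod 5 = 4 — satisfied.
(4) a4 + a1 = 5 + 8 = 13 — satisfied.
(5) a3 + a4 = 1 + 5 = 6 — satisfied.
(6) a1 = 8 lies in [4, 11] — satisfied.
(7) a1 = 8, not > 11; antecedent false, conditional vacuously true — satisfied.
(8) |5 − 8| = 3 — satisfied.

All constraints are satisfied.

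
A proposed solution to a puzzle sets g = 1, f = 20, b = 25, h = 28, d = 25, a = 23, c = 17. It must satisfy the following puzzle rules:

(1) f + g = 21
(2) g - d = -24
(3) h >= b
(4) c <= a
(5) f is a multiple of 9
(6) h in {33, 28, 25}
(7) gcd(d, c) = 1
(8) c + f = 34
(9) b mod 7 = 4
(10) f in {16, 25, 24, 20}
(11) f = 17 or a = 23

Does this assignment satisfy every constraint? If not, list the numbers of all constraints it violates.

Violated: 5 and 8.

(1) f + g = 20 + 1 = 21  ✓
(2) g - d = 1 - 25 = -24  ✓
(3) h = 28, b = 25; 28 ≥ 25  ✓
(4) c = 17, a = 23; 17 ≤ 23  ✓
(5) 20 = 9*2 + 2, so 9 does not divide 20  ✗
(6) h = 28 is in {33, 28, 25}  ✓
(7) gcd(25, 17) = 1  ✓
(8) c + f = 17 + 20 = 37, not 34  ✗
(9) 25 mod 7 = 4  ✓
(10) f = 20 is in {16, 25, 24, 20}  ✓
(11) f = 20 ≠ 17, but a = 23 = 23 (second disjunct)  ✓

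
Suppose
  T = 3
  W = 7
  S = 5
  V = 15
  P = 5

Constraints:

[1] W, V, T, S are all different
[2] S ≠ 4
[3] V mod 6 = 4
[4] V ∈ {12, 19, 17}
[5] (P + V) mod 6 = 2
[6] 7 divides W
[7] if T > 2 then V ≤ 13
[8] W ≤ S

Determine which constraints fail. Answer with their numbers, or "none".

[1] values 7, 15, 3, 5 are pairwise distinct — holds.
[2] S = 5, and 5 ≠ 4 — holds.
[3] 15 mod 6 = 3, not 4 — fails.
[4] V = 15 is not in {12, 19, 17} — fails.
[5] P + V = 20; 20 mod 6 = 2 — holds.
[6] 7 / 7 = 1, so 7 divides 7 — holds.
[7] T = 3 > 2, so we need V ≤ 13; but V = 15 > 13 — fails.
[8] W = 7, S = 5; 7 > 5 (want ≤) — fails.

No — constraints 3, 4, 7, 8 are not satisfied.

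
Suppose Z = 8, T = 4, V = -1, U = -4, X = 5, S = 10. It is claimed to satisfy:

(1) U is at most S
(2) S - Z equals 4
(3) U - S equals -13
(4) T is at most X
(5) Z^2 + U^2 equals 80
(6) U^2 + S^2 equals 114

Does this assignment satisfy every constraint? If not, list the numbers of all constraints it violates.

(1) U = -4, S = 10; -4 ≤ 10 — OK.
(2) S - Z = 10 - 8 = 2, not 4 — violated.
(3) U - S = -4 - 10 = -14, not -13 — violated.
(4) T = 4, X = 5; 4 ≤ 5 — OK.
(5) Z^2 + U^2 = 8^2 + (-4)^2 = 64 + 16 = 80 — OK.
(6) U^2 + S^2 = (-4)^2 + 10^2 = 16 + 100 = 116, not 114 — violated.

Constraints 2, 3, and 6 are violated.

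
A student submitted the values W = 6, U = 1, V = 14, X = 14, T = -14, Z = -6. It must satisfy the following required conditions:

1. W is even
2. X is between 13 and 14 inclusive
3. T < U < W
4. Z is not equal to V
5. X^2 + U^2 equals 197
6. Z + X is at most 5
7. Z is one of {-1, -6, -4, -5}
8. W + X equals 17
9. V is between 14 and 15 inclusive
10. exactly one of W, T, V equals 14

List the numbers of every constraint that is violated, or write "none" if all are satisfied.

1. W = 6 is even — holds.
2. X = 14 lies in [13, 14] — holds.
3. values -14 < 1 < 6 — holds.
4. Z = -6, V = 14; distinct — holds.
5. X^2 + U^2 = 14^2 + 1^2 = 196 + 1 = 197 — holds.
6. Z + X = -6 + 14 = 8; 8 > 5, bound 5 not met — fails.
7. Z = -6 is in {-1, -6, -4, -5} — holds.
8. W + X = 6 + 14 = 20, not 17 — fails.
9. V = 14 lies in [14, 15] — holds.
10. W=6, T=-14, V=14; 1 of them equals 14 — holds.

Violated: 6 and 8.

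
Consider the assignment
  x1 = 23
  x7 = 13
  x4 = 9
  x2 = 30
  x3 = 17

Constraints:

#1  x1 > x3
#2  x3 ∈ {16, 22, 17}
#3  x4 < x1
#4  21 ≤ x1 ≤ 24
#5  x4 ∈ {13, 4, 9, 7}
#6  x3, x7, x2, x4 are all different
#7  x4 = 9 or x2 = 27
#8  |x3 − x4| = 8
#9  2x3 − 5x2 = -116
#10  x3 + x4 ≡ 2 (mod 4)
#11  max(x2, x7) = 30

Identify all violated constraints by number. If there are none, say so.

#1 x1 = 23, x3 = 17; 23 > 17 — holds.
#2 x3 = 17 is in {16, 22, 17} — holds.
#3 x4 = 9, x1 = 23; 9 < 23 — holds.
#4 x1 = 23 lies in [21, 24] — holds.
#5 x4 = 9 is in {13, 4, 9, 7} — holds.
#6 values 17, 13, 30, 9 are pairwise distinct — holds.
#7 x4 = 9 = 9 (first disjunct) — holds.
#8 |17 − 9| = 8 — holds.
#9 2x3 − 5x2 = 2(17) − 5(30) = -116 — holds.
#10 x3 + x4 = 26; 26 mod 4 = 2 — holds.
#11 max(30, 13) = 30 — holds.

All constraints are satisfied.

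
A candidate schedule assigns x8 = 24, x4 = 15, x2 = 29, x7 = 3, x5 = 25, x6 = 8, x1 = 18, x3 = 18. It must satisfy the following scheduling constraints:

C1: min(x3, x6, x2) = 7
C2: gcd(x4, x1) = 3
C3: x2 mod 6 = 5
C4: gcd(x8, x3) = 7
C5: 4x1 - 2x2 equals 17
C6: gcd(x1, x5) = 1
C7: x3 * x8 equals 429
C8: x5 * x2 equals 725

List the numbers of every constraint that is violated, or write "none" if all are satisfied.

The assignment fails constraints 1, 4, 5, and 7.

C1: min(18, 8, 29) = 8, not 7 — violated.
C2: gcd(15, 18) = 3 — satisfied.
C3: 29 mod 6 = 5 — satisfied.
C4: gcd(24, 18) = 6, not 7 — violated.
C5: 4x1 - 2x2 = 4(18) - 2(29) = 14, not 17 — violated.
C6: gcd(18, 25) = 1 — satisfied.
C7: x3 * x8 = 18 * 24 = 432, not 429 — violated.
C8: x5 * x2 = 25 * 29 = 725 — satisfied.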